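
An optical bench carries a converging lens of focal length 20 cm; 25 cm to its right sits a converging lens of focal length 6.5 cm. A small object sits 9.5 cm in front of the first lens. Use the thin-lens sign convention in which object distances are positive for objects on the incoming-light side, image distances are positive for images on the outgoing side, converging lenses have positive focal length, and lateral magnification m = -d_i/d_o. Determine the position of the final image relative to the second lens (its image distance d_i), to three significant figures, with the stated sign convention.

7.65 cm

Applying the thin-lens equation to the first lens, 1/20 = 1/9.5 + 1/d_i1, which gives d_i1 = -18.095 cm.
The intermediate image is virtual, 18.095 cm to the left of lens 1, so d_o2 = L - d_i1 = 25 - (-18.095) = 43.095 cm.
Applying the thin-lens equation again with f_2 = 6.5 cm and d_o2 = 43.095 cm gives d_i2 = 7.655 cm.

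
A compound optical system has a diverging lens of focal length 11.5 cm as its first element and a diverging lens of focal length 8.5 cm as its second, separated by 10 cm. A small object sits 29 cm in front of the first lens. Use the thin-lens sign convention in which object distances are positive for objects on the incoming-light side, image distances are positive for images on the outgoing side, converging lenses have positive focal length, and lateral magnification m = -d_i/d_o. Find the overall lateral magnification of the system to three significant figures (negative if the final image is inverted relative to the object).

0.0903

Applying the thin-lens equation to the first lens, 1/(-11.5) = 1/29 + 1/d_i1, which gives d_i1 = -8.235 cm.
Its lateral magnification is m_1 = -d_i1/d_o1 = -(-8.235)/29 = 0.2840.
The intermediate image is virtual, 8.235 cm to the left of lens 1, so d_o2 = L - d_i1 = 10 - (-8.235) = 18.235 cm.
Applying the thin-lens equation again with f_2 = -8.5 cm and d_o2 = 18.235 cm gives d_i2 = -5.798 cm.
m_2 = -(-5.798)/(18.235) = 0.3179.
Overall magnification: m = m_1 m_2 = 0.0903.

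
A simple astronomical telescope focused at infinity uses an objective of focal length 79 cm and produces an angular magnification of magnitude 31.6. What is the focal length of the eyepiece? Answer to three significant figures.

2.50 cm

|M| = f_obj/f_eye, so f_eye = f_obj/|M| = 79/31.6 = 2.500 cm.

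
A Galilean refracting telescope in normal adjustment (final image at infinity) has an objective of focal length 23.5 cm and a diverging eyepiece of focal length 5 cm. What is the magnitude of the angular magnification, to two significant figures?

|M| = f_obj/|f_eye| = 23.5/5 = 4.700.

4.7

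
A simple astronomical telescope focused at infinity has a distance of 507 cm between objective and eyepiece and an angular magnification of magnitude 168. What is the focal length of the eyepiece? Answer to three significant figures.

In normal adjustment the tube length equals f_obj + f_eye and |M| = f_obj/f_eye.
So f_obj = 168 f_eye and 168 f_eye + f_eye = 507 cm, giving f_eye = 507/169 = 3.000 cm and f_obj = 504.000 cm.

3.00 cm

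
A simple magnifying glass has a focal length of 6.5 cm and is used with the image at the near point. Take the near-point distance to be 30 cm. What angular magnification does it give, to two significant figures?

M = 1 + D/f = 1 + 30/6.5 = 5.615.

5.6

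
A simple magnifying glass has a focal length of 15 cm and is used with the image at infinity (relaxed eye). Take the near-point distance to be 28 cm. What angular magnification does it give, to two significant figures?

1.9

M = D/f = 28/15 = 1.867.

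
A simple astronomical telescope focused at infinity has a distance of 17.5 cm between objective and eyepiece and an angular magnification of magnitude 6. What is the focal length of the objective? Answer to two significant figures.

In normal adjustment the tube length equals f_obj + f_eye and |M| = f_obj/f_eye.
So f_obj = 6 f_eye and 6 f_eye + f_eye = 17.5 cm, giving f_eye = 17.5/7 = 2.500 cm and f_obj = 15.000 cm.

15 cm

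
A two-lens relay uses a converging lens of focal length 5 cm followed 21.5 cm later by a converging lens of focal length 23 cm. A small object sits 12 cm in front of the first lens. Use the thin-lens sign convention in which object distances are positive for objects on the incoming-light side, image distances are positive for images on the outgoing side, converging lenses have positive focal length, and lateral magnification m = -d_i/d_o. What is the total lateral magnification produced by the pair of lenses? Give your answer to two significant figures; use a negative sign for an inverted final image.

-1.6

First lens: d_i1 = 1/(1/5 - 1/12) = 8.571 cm.
m_1 = -(8.571)/12 = -0.7143.
The intermediate image is 8.571 cm to the right of lens 1, so d_o2 = L - d_i1 = 21.5 - 8.571 = 12.929 cm.
Second lens: d_i2 = 1/(1/23 - 1/(12.929)) = -29.525 cm.
m_2 = -(-29.525)/(12.929) = 2.2837.
The system's lateral magnification is m_1 m_2 = (-0.7143)(2.2837) = -1.6312.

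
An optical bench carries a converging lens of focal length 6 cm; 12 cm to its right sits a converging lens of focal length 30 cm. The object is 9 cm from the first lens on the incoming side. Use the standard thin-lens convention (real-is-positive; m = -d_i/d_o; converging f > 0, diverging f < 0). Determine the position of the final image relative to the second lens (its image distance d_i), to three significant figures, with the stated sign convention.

Lens 1: 1/d_i1 = 1/f_1 - 1/d_o1 = 1/6 - 1/9 = 0.05556 cm^-1, so d_i1 = 18.000 cm.
Since 18.000 cm > 12 cm, the first image lies past the second lens and serves as a virtual object: d_o2 = L - d_i1 = -6.000 cm.
Lens 2: 1/d_i2 = 1/f_2 - 1/d_o2 = 1/30 - 1/(-6.000) = 0.20000 cm^-1, so d_i2 = 5.000 cm.

5.00 cm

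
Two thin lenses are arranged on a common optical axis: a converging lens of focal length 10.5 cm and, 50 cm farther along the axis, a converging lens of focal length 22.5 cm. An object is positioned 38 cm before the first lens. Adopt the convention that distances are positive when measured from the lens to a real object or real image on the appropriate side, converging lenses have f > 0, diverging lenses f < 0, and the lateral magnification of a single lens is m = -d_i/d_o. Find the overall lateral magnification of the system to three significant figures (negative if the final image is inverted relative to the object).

0.661

First lens: d_i1 = 1/(1/10.5 - 1/38) = 14.509 cm.
m_1 = -(14.509)/38 = -0.3818.
Object distance for lens 2: d_o2 = 50 - 14.509 = 35.491 cm.
Second lens: d_i2 = 1/(1/22.5 - 1/(35.491)) = 61.470 cm.
m_2 = -(61.470)/(35.491) = -1.7320.
Overall magnification: m = m_1 m_2 = 0.6613.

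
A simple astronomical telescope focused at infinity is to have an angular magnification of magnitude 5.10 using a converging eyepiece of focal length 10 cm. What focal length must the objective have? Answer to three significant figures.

|M| = f_obj/|f_eye|, so f_obj = |M| x |f_eye| = 5.1 x 10 = 51.000 cm.

51.0 cm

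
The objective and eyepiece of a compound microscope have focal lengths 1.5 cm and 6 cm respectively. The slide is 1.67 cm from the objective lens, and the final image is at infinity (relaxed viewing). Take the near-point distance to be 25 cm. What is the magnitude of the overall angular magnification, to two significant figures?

Objective: 1/d_i = 1/f_obj - 1/d_o = 1/1.5 - 1/1.67 = 0.06786 cm^-1, so d_i = 14.735 cm.
m_obj = -d_i/d_o = -14.735/1.67 = -8.824.
Eyepiece angular magnification (image at infinity): M_eye = D/f_e = 25/6 = 4.167.
Overall M = m_obj x M_eye = (-8.824)(4.167) = -36.76.
|M| = 36.76.

37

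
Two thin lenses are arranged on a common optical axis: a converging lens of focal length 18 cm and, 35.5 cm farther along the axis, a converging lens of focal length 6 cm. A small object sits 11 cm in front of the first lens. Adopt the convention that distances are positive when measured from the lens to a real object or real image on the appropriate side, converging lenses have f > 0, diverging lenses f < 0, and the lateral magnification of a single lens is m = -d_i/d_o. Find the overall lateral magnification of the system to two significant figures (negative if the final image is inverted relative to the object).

-0.27

First lens: d_i1 = 1/(1/18 - 1/11) = -28.286 cm.
m_1 = -(-28.286)/11 = 2.5714.
The intermediate image is virtual, 28.286 cm to the left of lens 1, so d_o2 = L - d_i1 = 35.5 - (-28.286) = 63.786 cm.
Second lens: d_i2 = 1/(1/6 - 1/(63.786)) = 6.623 cm.
m_2 = -(6.623)/(63.786) = -0.1038.
Overall magnification: m = m_1 m_2 = -0.2670.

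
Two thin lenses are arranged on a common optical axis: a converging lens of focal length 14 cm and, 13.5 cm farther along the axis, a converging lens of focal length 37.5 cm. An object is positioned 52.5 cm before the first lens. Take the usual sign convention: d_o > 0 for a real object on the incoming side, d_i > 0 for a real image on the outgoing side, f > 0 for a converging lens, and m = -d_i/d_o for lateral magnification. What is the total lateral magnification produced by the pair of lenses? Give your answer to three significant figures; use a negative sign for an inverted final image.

-0.316

First lens: d_i1 = 1/(1/14 - 1/52.5) = 19.091 cm.
m_1 = -(19.091)/52.5 = -0.3636.
Since 19.091 cm > 13.5 cm, the first image lies past the second lens and serves as a virtual object: d_o2 = L - d_i1 = -5.591 cm.
Second lens: d_i2 = 1/(1/37.5 - 1/(-5.591)) = 4.866 cm.
m_2 = -(4.866)/(-5.591) = 0.8703.
The system's lateral magnification is m_1 m_2 = (-0.3636)(0.8703) = -0.3165.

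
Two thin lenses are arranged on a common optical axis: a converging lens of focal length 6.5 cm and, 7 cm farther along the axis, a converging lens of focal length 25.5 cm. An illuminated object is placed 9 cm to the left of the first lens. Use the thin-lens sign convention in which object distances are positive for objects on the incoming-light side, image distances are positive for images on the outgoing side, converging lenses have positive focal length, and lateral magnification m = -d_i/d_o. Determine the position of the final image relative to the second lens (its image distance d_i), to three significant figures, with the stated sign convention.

9.98 cm

Lens 1: 1/d_i1 = 1/f_1 - 1/d_o1 = 1/6.5 - 1/9 = 0.04274 cm^-1, so d_i1 = 23.400 cm.
Since 23.400 cm > 7 cm, the first image lies past the second lens and serves as a virtual object: d_o2 = L - d_i1 = -16.400 cm.
Lens 2: 1/d_i2 = 1/f_2 - 1/d_o2 = 1/25.5 - 1/(-16.400) = 0.10019 cm^-1, so d_i2 = 9.981 cm.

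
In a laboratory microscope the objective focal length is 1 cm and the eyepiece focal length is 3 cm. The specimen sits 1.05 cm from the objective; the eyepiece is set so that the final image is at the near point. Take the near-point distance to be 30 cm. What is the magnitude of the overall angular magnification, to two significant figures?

Objective: 1/d_i = 1/f_obj - 1/d_o = 1/1 - 1/1.05 = 0.04762 cm^-1, so d_i = 21.000 cm.
m_obj = -d_i/d_o = -21.000/1.05 = -20.000.
Eyepiece angular magnification (image at near point): M_eye = 1 + D/f_e = 1 + 30/3 = 11.000.
Overall M = m_obj x M_eye = (-20.000)(11.000) = -220.00.
|M| = 220.00.

220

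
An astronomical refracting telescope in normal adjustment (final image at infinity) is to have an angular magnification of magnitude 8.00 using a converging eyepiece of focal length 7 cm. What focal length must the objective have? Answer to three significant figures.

56.0 cm

|M| = f_obj/|f_eye|, so f_obj = |M| x |f_eye| = 8.0 x 7 = 56.000 cm.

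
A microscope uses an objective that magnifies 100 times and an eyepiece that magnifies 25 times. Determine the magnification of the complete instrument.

2500

The overall magnification of a compound microscope is the product of the objective and eyepiece magnifications:
M = M_obj x M_eye = 100 x 25 = 2500.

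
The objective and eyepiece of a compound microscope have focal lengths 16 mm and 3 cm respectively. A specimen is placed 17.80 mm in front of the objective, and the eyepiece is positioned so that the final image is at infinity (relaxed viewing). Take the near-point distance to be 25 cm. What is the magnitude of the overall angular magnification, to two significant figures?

Convert to cm: f_obj = 16 mm = 1.6 cm; d_o = 17.80 mm = 1.78 cm.
Objective: 1/d_i = 1/f_obj - 1/d_o = 1/1.6 - 1/1.78 = 0.06320 cm^-1, so d_i = 15.822 cm.
m_obj = -d_i/d_o = -15.822/1.78 = -8.889.
Eyepiece angular magnification (image at infinity): M_eye = D/f_e = 25/3 = 8.333.
Overall M = m_obj x M_eye = (-8.889)(8.333) = -74.07.
|M| = 74.07.

74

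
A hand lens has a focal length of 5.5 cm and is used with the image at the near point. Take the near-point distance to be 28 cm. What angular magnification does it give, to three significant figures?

6.09

M = 1 + D/f = 1 + 28/5.5 = 6.091.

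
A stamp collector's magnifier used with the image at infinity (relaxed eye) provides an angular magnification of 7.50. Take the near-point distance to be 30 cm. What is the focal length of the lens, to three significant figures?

For the image at infinity, M = D/f.
f = D/M = 30/7.5 = 4.000 cm.

4.00 cm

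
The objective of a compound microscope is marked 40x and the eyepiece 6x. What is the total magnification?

240

The overall magnification of a compound microscope is the product of the objective and eyepiece magnifications:
M = M_obj x M_eye = 40 x 6 = 240.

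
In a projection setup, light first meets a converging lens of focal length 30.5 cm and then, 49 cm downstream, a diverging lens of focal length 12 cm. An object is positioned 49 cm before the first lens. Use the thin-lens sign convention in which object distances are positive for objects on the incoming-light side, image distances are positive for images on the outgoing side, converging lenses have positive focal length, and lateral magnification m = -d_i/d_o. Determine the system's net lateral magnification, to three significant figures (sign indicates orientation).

First lens: d_i1 = 1/(1/30.5 - 1/49) = 80.784 cm.
m_1 = -(80.784)/49 = -1.6486.
This image would form 80.784 cm past lens 1, i.e. 31.784 cm beyond lens 2, so it is a virtual object for lens 2: d_o2 = 49 - 80.784 = -31.784 cm.
Second lens: d_i2 = 1/(1/(-12) - 1/(-31.784)) = -19.279 cm.
m_2 = -(-19.279)/(-31.784) = -0.6066.
Overall magnification: m = m_1 m_2 = 1.0000.

1.00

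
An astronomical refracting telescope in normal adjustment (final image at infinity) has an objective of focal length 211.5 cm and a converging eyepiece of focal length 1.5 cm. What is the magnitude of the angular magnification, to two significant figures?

|M| = f_obj/|f_eye| = 211.5/1.5 = 141.000.

140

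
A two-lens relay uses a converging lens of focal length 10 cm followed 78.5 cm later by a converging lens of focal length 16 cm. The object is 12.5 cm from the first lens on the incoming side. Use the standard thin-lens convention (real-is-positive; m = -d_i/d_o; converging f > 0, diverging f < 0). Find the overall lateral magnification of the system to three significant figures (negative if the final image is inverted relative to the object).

5.12

Applying the thin-lens equation to the first lens, 1/10 = 1/12.5 + 1/d_i1, which gives d_i1 = 50.000 cm.
Its lateral magnification is m_1 = -d_i1/d_o1 = -(50.000)/12.5 = -4.0000.
The intermediate image is 50.000 cm to the right of lens 1, so d_o2 = L - d_i1 = 78.5 - 50.000 = 28.500 cm.
Applying the thin-lens equation again with f_2 = 16 cm and d_o2 = 28.500 cm gives d_i2 = 36.480 cm.
m_2 = -(36.480)/(28.500) = -1.2800.
Overall magnification: m = m_1 m_2 = 5.1200.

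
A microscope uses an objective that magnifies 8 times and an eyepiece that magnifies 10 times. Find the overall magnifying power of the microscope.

The overall magnification of a compound microscope is the product of the objective and eyepiece magnifications:
M = M_obj x M_eye = 8 x 10 = 80.

80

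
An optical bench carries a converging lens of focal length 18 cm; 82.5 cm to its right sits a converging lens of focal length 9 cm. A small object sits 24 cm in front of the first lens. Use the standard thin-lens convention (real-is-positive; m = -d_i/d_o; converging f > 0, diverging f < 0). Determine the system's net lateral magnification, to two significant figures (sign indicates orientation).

Applying the thin-lens equation to the first lens, 1/18 = 1/24 + 1/d_i1, which gives d_i1 = 72.000 cm.
Its lateral magnification is m_1 = -d_i1/d_o1 = -(72.000)/24 = -3.0000.
That image sits 10.500 cm in front of the second lens, so d_o2 = 10.500 cm.
Applying the thin-lens equation again with f_2 = 9 cm and d_o2 = 10.500 cm gives d_i2 = 63.000 cm.
m_2 = -(63.000)/(10.500) = -6.0000.
Total m = m_1 x m_2 = (-3.0000)(-6.0000) = 18.0000.

18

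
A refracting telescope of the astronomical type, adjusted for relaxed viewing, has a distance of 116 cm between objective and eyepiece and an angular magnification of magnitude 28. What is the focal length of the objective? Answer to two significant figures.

In normal adjustment the tube length equals f_obj + f_eye and |M| = f_obj/f_eye.
So f_obj = 28 f_eye and 28 f_eye + f_eye = 116 cm, giving f_eye = 116/29 = 4.000 cm and f_obj = 112.000 cm.

110 cm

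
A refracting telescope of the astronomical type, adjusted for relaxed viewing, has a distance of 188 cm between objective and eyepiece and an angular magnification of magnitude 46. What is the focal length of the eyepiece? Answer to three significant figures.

4.00 cm

In normal adjustment the tube length equals f_obj + f_eye and |M| = f_obj/f_eye.
So f_obj = 46 f_eye and 46 f_eye + f_eye = 188 cm, giving f_eye = 188/47 = 4.000 cm and f_obj = 184.000 cm.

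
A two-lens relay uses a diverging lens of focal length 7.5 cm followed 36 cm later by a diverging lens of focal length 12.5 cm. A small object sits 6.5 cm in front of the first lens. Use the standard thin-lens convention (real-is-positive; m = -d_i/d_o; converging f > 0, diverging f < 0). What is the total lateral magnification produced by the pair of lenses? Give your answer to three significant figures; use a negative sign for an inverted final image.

Lens 1: 1/d_i1 = 1/f_1 - 1/d_o1 = 1/(-7.5) - 1/6.5 = -0.28718 cm^-1, so d_i1 = -3.482 cm.
m_1 = -(-3.482)/6.5 = 0.5357.
With d_i1 < 0 the first image is virtual and lies on the object side; the object distance for lens 2 is d_o2 = 36 - (-3.482) = 39.482 cm.
Lens 2: 1/d_i2 = 1/f_2 - 1/d_o2 = 1/(-12.5) - 1/(39.482) = -0.10533 cm^-1, so d_i2 = -9.494 cm.
m_2 = -(-9.494)/(39.482) = 0.2405.
The system's lateral magnification is m_1 m_2 = (0.5357)(0.2405) = 0.1288.

0.129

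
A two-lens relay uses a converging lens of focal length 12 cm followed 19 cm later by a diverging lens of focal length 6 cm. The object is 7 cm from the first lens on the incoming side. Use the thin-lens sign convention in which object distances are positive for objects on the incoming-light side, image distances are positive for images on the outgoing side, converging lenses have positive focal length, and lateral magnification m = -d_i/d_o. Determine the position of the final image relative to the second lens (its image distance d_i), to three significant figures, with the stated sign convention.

First lens: d_i1 = 1/(1/12 - 1/7) = -16.800 cm.
With d_i1 < 0 the first image is virtual and lies on the object side; the object distance for lens 2 is d_o2 = 19 - (-16.800) = 35.800 cm.
Second lens: d_i2 = 1/(1/(-6) - 1/(35.800)) = -5.139 cm.

-5.14 cm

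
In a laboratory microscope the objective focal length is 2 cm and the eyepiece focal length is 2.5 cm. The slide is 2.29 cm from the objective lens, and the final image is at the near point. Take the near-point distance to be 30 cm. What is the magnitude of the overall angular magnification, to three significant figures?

Objective: 1/d_i = 1/f_obj - 1/d_o = 1/2 - 1/2.29 = 0.06332 cm^-1, so d_i = 15.793 cm.
m_obj = -d_i/d_o = -15.793/2.29 = -6.897.
Eyepiece angular magnification (image at near point): M_eye = 1 + D/f_e = 1 + 30/2.5 = 13.000.
Overall M = m_obj x M_eye = (-6.897)(13.000) = -89.66.
|M| = 89.66.

89.7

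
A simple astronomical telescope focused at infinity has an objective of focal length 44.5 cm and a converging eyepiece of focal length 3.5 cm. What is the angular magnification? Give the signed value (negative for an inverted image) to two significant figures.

-13

M = -f_obj/f_eye = -44.5/(3.5) = -12.714.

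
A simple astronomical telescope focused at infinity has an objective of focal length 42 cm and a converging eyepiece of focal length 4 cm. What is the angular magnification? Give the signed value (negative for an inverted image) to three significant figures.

M = -f_obj/f_eye = -42/(4) = -10.500.

-10.5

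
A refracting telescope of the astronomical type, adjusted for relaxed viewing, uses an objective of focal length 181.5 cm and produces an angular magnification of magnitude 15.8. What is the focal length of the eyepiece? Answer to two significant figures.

|M| = f_obj/f_eye, so f_eye = f_obj/|M| = 181.5/15.8 = 11.487 cm.

11 cm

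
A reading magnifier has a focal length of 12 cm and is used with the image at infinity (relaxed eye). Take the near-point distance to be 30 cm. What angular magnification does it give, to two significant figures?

2.5

M = D/f = 30/12 = 2.500.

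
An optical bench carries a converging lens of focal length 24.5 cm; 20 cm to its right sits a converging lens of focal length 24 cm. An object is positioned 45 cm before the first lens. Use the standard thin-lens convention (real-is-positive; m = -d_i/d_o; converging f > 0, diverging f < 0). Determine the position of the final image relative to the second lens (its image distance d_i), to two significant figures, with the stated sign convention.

Applying the thin-lens equation to the first lens, 1/24.5 = 1/45 + 1/d_i1, which gives d_i1 = 53.780 cm.
Since 53.780 cm > 20 cm, the first image lies past the second lens and serves as a virtual object: d_o2 = L - d_i1 = -33.780 cm.
Applying the thin-lens equation again with f_2 = 24 cm and d_o2 = -33.780 cm gives d_i2 = 14.031 cm.

14 cm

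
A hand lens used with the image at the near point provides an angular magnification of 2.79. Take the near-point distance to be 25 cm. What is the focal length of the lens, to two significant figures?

14 cm

For the image at the near point, M = 1 + D/f.
f = D/(M - 1) = 25/(2.79 - 1) = 13.966 cm.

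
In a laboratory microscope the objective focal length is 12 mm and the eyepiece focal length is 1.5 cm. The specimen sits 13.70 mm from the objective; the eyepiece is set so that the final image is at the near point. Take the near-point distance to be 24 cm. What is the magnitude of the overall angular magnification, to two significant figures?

Convert to cm: f_obj = 12 mm = 1.2 cm; d_o = 13.70 mm = 1.37 cm.
Objective: 1/d_i = 1/f_obj - 1/d_o = 1/1.2 - 1/1.37 = 0.10341 cm^-1, so d_i = 9.671 cm.
m_obj = -d_i/d_o = -9.671/1.37 = -7.059.
Eyepiece angular magnification (image at near point): M_eye = 1 + D/f_e = 1 + 24/1.5 = 17.000.
Overall M = m_obj x M_eye = (-7.059)(17.000) = -120.00.
|M| = 120.00.

120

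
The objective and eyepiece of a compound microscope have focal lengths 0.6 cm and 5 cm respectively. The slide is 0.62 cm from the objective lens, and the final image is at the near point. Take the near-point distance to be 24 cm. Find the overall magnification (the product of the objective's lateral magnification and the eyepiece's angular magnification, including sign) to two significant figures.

Objective: 1/d_i = 1/f_obj - 1/d_o = 1/0.6 - 1/0.62 = 0.05376 cm^-1, so d_i = 18.600 cm.
m_obj = -d_i/d_o = -18.600/0.62 = -30.000.
Eyepiece angular magnification (image at near point): M_eye = 1 + D/f_e = 1 + 24/5 = 5.800.
Overall M = m_obj x M_eye = (-30.000)(5.800) = -174.00.

-170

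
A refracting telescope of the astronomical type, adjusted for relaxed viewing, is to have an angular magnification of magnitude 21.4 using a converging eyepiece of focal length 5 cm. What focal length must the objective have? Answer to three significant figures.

|M| = f_obj/|f_eye|, so f_obj = |M| x |f_eye| = 21.4 x 5 = 107.000 cm.

107 cm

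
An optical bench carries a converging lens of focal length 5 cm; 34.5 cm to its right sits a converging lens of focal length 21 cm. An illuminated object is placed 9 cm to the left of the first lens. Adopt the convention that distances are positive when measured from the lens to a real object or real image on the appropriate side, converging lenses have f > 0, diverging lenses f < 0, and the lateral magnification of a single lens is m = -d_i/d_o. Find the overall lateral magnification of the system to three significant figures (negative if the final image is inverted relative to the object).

Lens 1: 1/d_i1 = 1/f_1 - 1/d_o1 = 1/5 - 1/9 = 0.08889 cm^-1, so d_i1 = 11.250 cm.
m_1 = -(11.250)/9 = -1.2500.
That image sits 23.250 cm in front of the second lens, so d_o2 = 23.250 cm.
Lens 2: 1/d_i2 = 1/f_2 - 1/d_o2 = 1/21 - 1/(23.250) = 0.00461 cm^-1, so d_i2 = 217.000 cm.
m_2 = -(217.000)/(23.250) = -9.3333.
Total m = m_1 x m_2 = (-1.2500)(-9.3333) = 11.6667.

11.7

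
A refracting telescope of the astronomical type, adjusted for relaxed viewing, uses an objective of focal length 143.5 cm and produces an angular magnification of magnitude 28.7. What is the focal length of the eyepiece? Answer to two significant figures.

5.0 cm

|M| = f_obj/f_eye, so f_eye = f_obj/|M| = 143.5/28.7 = 5.000 cm.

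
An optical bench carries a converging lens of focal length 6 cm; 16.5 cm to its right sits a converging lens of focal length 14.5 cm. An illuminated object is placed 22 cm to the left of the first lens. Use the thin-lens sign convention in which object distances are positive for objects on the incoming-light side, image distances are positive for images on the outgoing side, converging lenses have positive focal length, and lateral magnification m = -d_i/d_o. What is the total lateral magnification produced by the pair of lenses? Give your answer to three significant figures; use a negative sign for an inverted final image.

-0.870

Lens 1: 1/d_i1 = 1/f_1 - 1/d_o1 = 1/6 - 1/22 = 0.12121 cm^-1, so d_i1 = 8.250 cm.
m_1 = -(8.250)/22 = -0.3750.
That image sits 8.250 cm in front of the second lens, so d_o2 = 8.250 cm.
Lens 2: 1/d_i2 = 1/f_2 - 1/d_o2 = 1/14.5 - 1/(8.250) = -0.05225 cm^-1, so d_i2 = -19.140 cm.
m_2 = -(-19.140)/(8.250) = 2.3200.
The system's lateral magnification is m_1 m_2 = (-0.3750)(2.3200) = -0.8700.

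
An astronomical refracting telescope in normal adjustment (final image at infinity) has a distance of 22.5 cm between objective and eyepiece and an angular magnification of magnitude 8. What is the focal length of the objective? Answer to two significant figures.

20 cm

In normal adjustment the tube length equals f_obj + f_eye and |M| = f_obj/f_eye.
So f_obj = 8 f_eye and 8 f_eye + f_eye = 22.5 cm, giving f_eye = 22.5/9 = 2.500 cm and f_obj = 20.000 cm.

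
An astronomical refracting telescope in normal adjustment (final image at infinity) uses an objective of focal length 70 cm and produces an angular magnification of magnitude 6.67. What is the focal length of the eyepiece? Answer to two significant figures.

10 cm

|M| = f_obj/f_eye, so f_eye = f_obj/|M| = 70/6.67 = 10.495 cm.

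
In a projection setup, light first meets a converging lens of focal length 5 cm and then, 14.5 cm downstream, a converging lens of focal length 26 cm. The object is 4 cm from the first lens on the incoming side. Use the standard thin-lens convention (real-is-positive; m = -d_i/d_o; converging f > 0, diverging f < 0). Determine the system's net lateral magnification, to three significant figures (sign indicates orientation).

-15.3

First lens: d_i1 = 1/(1/5 - 1/4) = -20.000 cm.
m_1 = -(-20.000)/4 = 5.0000.
With d_i1 < 0 the first image is virtual and lies on the object side; the object distance for lens 2 is d_o2 = 14.5 - (-20.000) = 34.500 cm.
Second lens: d_i2 = 1/(1/26 - 1/(34.500)) = 105.529 cm.
m_2 = -(105.529)/(34.500) = -3.0588.
Total m = m_1 x m_2 = (5.0000)(-3.0588) = -15.2941.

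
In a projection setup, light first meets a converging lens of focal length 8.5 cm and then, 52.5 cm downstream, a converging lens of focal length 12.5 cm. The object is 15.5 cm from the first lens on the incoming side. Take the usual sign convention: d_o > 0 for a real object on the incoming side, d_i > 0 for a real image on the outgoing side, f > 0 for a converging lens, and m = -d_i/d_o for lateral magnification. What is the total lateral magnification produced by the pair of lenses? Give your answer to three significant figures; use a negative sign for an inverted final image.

0.717

Lens 1: 1/d_i1 = 1/f_1 - 1/d_o1 = 1/8.5 - 1/15.5 = 0.05313 cm^-1, so d_i1 = 18.821 cm.
m_1 = -(18.821)/15.5 = -1.2143.
That image sits 33.679 cm in front of the second lens, so d_o2 = 33.679 cm.
Lens 2: 1/d_i2 = 1/f_2 - 1/d_o2 = 1/12.5 - 1/(33.679) = 0.05031 cm^-1, so d_i2 = 19.878 cm.
m_2 = -(19.878)/(33.679) = -0.5902.
Overall magnification: m = m_1 m_2 = 0.7167.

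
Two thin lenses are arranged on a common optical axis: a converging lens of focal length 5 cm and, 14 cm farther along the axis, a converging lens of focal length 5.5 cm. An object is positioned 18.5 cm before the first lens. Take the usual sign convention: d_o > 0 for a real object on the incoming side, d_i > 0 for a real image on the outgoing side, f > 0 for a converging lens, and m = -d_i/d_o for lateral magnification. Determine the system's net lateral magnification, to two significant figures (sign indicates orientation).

First lens: d_i1 = 1/(1/5 - 1/18.5) = 6.852 cm.
m_1 = -(6.852)/18.5 = -0.3704.
That image sits 7.148 cm in front of the second lens, so d_o2 = 7.148 cm.
Second lens: d_i2 = 1/(1/5.5 - 1/(7.148)) = 23.854 cm.
m_2 = -(23.854)/(7.148) = -3.3371.
Total m = m_1 x m_2 = (-0.3704)(-3.3371) = 1.2360.

1.2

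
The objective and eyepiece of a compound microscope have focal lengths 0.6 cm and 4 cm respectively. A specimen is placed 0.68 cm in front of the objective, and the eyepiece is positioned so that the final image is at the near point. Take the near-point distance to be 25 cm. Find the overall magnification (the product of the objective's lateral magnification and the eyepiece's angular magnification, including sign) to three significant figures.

-54.4

Objective: 1/d_i = 1/f_obj - 1/d_o = 1/0.6 - 1/0.68 = 0.19608 cm^-1, so d_i = 5.100 cm.
m_obj = -d_i/d_o = -5.100/0.68 = -7.500.
Eyepiece angular magnification (image at near point): M_eye = 1 + D/f_e = 1 + 25/4 = 7.250.
Overall M = m_obj x M_eye = (-7.500)(7.250) = -54.37.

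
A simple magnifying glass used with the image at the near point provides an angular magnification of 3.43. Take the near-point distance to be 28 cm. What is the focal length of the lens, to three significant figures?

11.5 cm

For the image at the near point, M = 1 + D/f.
f = D/(M - 1) = 28/(3.43 - 1) = 11.523 cm.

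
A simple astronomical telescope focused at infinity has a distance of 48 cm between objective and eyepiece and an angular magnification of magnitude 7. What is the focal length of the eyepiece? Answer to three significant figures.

In normal adjustment the tube length equals f_obj + f_eye and |M| = f_obj/f_eye.
So f_obj = 7 f_eye and 7 f_eye + f_eye = 48 cm, giving f_eye = 48/8 = 6.000 cm and f_obj = 42.000 cm.

6.00 cm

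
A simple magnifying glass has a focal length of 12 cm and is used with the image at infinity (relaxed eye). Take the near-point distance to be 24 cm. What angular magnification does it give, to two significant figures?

M = D/f = 24/12 = 2.000.

2.0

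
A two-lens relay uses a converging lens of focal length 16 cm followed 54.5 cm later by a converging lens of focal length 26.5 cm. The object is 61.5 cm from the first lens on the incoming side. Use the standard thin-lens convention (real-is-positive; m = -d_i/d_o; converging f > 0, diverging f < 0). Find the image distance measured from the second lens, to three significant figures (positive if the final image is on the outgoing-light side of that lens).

137 cm

Lens 1: 1/d_i1 = 1/f_1 - 1/d_o1 = 1/16 - 1/61.5 = 0.04624 cm^-1, so d_i1 = 21.626 cm.
Object distance for lens 2: d_o2 = 54.5 - 21.626 = 32.874 cm.
Lens 2: 1/d_i2 = 1/f_2 - 1/d_o2 = 1/26.5 - 1/(32.874) = 0.00732 cm^-1, so d_i2 = 136.681 cm.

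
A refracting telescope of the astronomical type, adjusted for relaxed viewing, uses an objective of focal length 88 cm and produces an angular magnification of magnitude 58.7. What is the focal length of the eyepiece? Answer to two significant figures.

|M| = f_obj/f_eye, so f_eye = f_obj/|M| = 88/58.7 = 1.499 cm.

1.5 cm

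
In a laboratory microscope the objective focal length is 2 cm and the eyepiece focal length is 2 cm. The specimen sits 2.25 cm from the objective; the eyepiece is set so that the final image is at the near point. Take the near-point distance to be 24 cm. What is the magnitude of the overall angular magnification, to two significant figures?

Objective: 1/d_i = 1/f_obj - 1/d_o = 1/2 - 1/2.25 = 0.05556 cm^-1, so d_i = 18.000 cm.
m_obj = -d_i/d_o = -18.000/2.25 = -8.000.
Eyepiece angular magnification (image at near point): M_eye = 1 + D/f_e = 1 + 24/2 = 13.000.
Overall M = m_obj x M_eye = (-8.000)(13.000) = -104.00.
|M| = 104.00.

100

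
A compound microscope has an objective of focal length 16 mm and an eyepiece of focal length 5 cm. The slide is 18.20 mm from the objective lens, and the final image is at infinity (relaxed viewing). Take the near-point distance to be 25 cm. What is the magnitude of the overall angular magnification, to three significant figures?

36.4

Convert to cm: f_obj = 16 mm = 1.6 cm; d_o = 18.20 mm = 1.82 cm.
Objective: 1/d_i = 1/f_obj - 1/d_o = 1/1.6 - 1/1.82 = 0.07555 cm^-1, so d_i = 13.236 cm.
m_obj = -d_i/d_o = -13.236/1.82 = -7.273.
Eyepiece angular magnification (image at infinity): M_eye = D/f_e = 25/5 = 5.000.
Overall M = m_obj x M_eye = (-7.273)(5.000) = -36.36.
|M| = 36.36.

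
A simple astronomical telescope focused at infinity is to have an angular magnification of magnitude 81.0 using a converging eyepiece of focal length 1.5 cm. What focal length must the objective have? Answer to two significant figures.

|M| = f_obj/|f_eye|, so f_obj = |M| x |f_eye| = 81.0 x 1.5 = 121.500 cm.

120 cm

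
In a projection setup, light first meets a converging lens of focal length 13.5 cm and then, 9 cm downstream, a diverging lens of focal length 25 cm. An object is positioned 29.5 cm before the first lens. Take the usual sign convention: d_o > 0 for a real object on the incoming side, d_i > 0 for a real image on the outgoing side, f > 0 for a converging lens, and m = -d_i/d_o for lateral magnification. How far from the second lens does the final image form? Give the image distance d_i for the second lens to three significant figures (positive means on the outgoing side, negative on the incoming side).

43.6 cm

First lens: d_i1 = 1/(1/13.5 - 1/29.5) = 24.891 cm.
This image would form 24.891 cm past lens 1, i.e. 15.891 cm beyond lens 2, so it is a virtual object for lens 2: d_o2 = 9 - 24.891 = -15.891 cm.
Second lens: d_i2 = 1/(1/(-25) - 1/(-15.891)) = 43.611 cm.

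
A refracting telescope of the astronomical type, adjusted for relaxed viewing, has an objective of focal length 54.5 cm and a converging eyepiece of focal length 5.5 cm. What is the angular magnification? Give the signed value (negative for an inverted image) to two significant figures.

-9.9

M = -f_obj/f_eye = -54.5/(5.5) = -9.909.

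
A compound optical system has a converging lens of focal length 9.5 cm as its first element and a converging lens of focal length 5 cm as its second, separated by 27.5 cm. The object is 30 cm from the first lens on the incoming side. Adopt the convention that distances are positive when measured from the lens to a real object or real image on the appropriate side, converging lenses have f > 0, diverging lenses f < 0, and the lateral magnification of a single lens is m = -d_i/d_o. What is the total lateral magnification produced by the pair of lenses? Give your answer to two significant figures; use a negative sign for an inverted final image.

First lens: d_i1 = 1/(1/9.5 - 1/30) = 13.902 cm.
m_1 = -(13.902)/30 = -0.4634.
Object distance for lens 2: d_o2 = 27.5 - 13.902 = 13.598 cm.
Second lens: d_i2 = 1/(1/5 - 1/(13.598)) = 7.908 cm.
m_2 = -(7.908)/(13.598) = -0.5816.
The system's lateral magnification is m_1 m_2 = (-0.4634)(-0.5816) = 0.2695.

0.27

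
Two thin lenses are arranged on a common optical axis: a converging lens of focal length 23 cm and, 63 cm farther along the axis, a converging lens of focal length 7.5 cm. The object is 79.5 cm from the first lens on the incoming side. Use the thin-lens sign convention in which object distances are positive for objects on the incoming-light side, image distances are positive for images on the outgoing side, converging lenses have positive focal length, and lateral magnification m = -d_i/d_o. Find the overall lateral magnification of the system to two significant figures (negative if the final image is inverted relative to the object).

Applying the thin-lens equation to the first lens, 1/23 = 1/79.5 + 1/d_i1, which gives d_i1 = 32.363 cm.
Its lateral magnification is m_1 = -d_i1/d_o1 = -(32.363)/79.5 = -0.4071.
That image sits 30.637 cm in front of the second lens, so d_o2 = 30.637 cm.
Applying the thin-lens equation again with f_2 = 7.5 cm and d_o2 = 30.637 cm gives d_i2 = 9.931 cm.
m_2 = -(9.931)/(30.637) = -0.3242.
Overall magnification: m = m_1 m_2 = 0.1320.

0.13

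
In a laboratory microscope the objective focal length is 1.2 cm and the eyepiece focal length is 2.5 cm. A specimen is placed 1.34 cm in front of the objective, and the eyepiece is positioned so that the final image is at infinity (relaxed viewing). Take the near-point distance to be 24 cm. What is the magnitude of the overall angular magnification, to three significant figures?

82.3

Objective: 1/d_i = 1/f_obj - 1/d_o = 1/1.2 - 1/1.34 = 0.08706 cm^-1, so d_i = 11.486 cm.
m_obj = -d_i/d_o = -11.486/1.34 = -8.571.
Eyepiece angular magnification (image at infinity): M_eye = D/f_e = 24/2.5 = 9.600.
Overall M = m_obj x M_eye = (-8.571)(9.600) = -82.29.
|M| = 82.29.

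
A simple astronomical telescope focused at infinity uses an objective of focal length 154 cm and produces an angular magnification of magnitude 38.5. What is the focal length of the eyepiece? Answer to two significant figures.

|M| = f_obj/f_eye, so f_eye = f_obj/|M| = 154/38.5 = 4.000 cm.

4.0 cm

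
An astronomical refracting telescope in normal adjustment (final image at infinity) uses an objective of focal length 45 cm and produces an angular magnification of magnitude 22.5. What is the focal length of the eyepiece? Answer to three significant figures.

|M| = f_obj/f_eye, so f_eye = f_obj/|M| = 45/22.5 = 2.000 cm.

2.00 cm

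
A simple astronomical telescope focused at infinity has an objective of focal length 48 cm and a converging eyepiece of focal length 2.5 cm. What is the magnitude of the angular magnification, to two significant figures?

|M| = f_obj/|f_eye| = 48/2.5 = 19.200.

19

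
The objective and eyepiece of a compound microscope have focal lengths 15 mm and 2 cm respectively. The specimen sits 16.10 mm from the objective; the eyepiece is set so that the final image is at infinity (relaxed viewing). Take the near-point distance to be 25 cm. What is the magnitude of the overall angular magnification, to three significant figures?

Convert to cm: f_obj = 15 mm = 1.5 cm; d_o = 16.10 mm = 1.61 cm.
Objective: 1/d_i = 1/f_obj - 1/d_o = 1/1.5 - 1/1.61 = 0.04555 cm^-1, so d_i = 21.955 cm.
m_obj = -d_i/d_o = -21.955/1.61 = -13.636.
Eyepiece angular magnification (image at infinity): M_eye = D/f_e = 25/2 = 12.500.
Overall M = m_obj x M_eye = (-13.636)(12.500) = -170.45.
|M| = 170.45.

170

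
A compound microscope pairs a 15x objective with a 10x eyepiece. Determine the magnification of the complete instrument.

The overall magnification of a compound microscope is the product of the objective and eyepiece magnifications:
M = M_obj x M_eye = 15 x 10 = 150.

150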